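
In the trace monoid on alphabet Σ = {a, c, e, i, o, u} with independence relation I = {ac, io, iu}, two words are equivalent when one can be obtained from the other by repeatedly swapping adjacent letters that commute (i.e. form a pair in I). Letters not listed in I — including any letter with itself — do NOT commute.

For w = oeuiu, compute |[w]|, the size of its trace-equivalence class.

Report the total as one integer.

0(o) covers ∅
1(e) covers 0:o
2(u) covers 1:e
3(i) covers 1:e
4(u) covers 2:u
floor of heap: 0:o
completions by unplaced set U, small U first (add the entries for U minus each lowest piece of U):
  |U|=1: {3}:1  {4}:1
  |U|=2: {2,4}:1  {3,4}:2
  |U|=3: {2,3,4}:3
  start at 0(o): 3

3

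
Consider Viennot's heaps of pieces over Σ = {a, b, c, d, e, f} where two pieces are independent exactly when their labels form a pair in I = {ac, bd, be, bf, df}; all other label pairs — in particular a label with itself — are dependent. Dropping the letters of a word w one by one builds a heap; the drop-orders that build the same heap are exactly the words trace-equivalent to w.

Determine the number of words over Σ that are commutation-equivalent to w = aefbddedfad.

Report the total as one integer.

piece 0:a — minimal
piece 1:e rests on {0:a}
piece 2:f rests on {1:e}
piece 3:b rests on {0:a}
piece 4:d rests on {1:e}
piece 5:d rests on {4:d}
piece 6:e rests on {2:f, 5:d}
piece 7:d rests on {6:e}
piece 8:f rests on {6:e}
piece 9:a rests on {3:b, 7:d, 8:f}
piece 10:d rests on {9:a}
minimal pieces: {0:a}
ways to finish when only these pieces remain (= sum over removing one remaining piece with nothing left below it):
  1 left: {10}→1
  2 left: {9,10}→1
  3 left: {3,9,10}→1  {7,9,10}→1  {8,9,10}→1
  4 left: {3,7,9,10}→2  {3,8,9,10}→2  {7,8,9,10}→2
  5 left: {3,7,8,9,10}→6  {6,7,8,9,10}→2
  6 left: {2,6,7,8,9,10}→2  {3,6,7,8,9,10}→8  {5,6,7,8,9,10}→2
  7 left: {2,3,6,7,8,9,10}→10  {2,5,6,7,8,9,10}→4  {3,5,6,7,8,9,10}→10  {4,5,6,7,8,9,10}→2
  8 left: {2,3,5,6,7,8,9,10}→24  {2,4,5,6,7,8,9,10}→6  {3,4,5,6,7,8,9,10}→12
  9 left: {1,2,4,5,6,7,8,9,10}→6  {2,3,4,5,6,7,8,9,10}→42
  placing 0:a first → 48 extensions

48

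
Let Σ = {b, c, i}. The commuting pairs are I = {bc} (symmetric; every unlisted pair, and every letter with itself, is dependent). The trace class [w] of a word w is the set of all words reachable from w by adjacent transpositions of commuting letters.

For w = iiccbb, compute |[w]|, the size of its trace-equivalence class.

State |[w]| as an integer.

6

drop 0:i onto floor
drop 1:i onto {0:i}
drop 2:c onto {1:i}
drop 3:c onto {2:c}
drop 4:b onto {1:i}
drop 5:b onto {4:b}
ground layer = {0:i}
drop-orders for the pieces not yet dropped (sum over which currently-grounded one goes next):
  1 to go: {3} 1  {5} 1
  2 to go: {2,3} 1  {3,5} 2  {4,5} 1
  3 to go: {2,3,5} 3  {3,4,5} 3
  4 to go: {2,3,4,5} 6
  if 0:i drops first: 6 orders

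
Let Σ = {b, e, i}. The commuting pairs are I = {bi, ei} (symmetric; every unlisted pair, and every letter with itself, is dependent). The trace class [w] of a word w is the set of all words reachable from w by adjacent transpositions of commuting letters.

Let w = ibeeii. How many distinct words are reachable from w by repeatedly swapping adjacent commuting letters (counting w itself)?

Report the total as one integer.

#0=i has no predecessor
#1=b has no predecessor
#2=e depends on [1:b]
#3=e depends on [2:e]
#4=i depends on [0:i]
#5=i depends on [4:i]
sources: [0:i, 1:b]
N(rest) = Σ N(rest − s) over sources s of rest; N(one piece) = 1:
  size 1 → [3]=1  [5]=1
  size 2 → [2,3]=1  [3,5]=2  [4,5]=1
  size 3 → [0,4,5]=1  [1,2,3]=1  [2,3,5]=3  [3,4,5]=3
  size 4 → [0,3,4,5]=4  [1,2,3,5]=4  [2,3,4,5]=6
  first=0(i) contributes 10
  first=1(b) contributes 10
|[w]| = 20

20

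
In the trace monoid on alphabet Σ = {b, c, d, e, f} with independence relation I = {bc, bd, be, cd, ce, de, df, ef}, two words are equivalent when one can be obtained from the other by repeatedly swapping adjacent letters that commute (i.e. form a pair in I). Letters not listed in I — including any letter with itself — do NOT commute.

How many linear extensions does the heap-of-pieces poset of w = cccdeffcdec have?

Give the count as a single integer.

0(c) covers ∅
1(c) covers 0:c
2(c) covers 1:c
3(d) covers ∅
4(e) covers ∅
5(f) covers 2:c
6(f) covers 5:f
7(c) covers 6:f
8(d) covers 3:d
9(e) covers 4:e
10(c) covers 7:c
floor of heap: 0:c, 3:d, 4:e
completions by unplaced set U, small U first (add the entries for U minus each lowest piece of U):
  |U|=1: {8}:1  {9}:1  {10}:1
  |U|=2: {3,8}:1  {4,9}:1  {7,10}:1  {8,9}:2  {8,10}:2  {9,10}:2
  |U|=3: {3,8,9}:3  {3,8,10}:3  {4,8,9}:3  {4,9,10}:3  {6,7,10}:1  {7,8,10}:3  {7,9,10}:3  {8,9,10}:6
  |U|=4: {3,4,8,9}:6  {3,7,8,10}:6  {3,8,9,10}:12  {4,7,9,10}:6  {4,8,9,10}:12  {5,6,7,10}:1  {6,7,8,10}:4  {6,7,9,10}:4  {7,8,9,10}:12
  |U|=5: {2,5,6,7,10}:1  {3,4,8,9,10}:30  {3,6,7,8,10}:10  {3,7,8,9,10}:30  {4,6,7,9,10}:10  {4,7,8,9,10}:30  {5,6,7,8,10}:5  {5,6,7,9,10}:5  {6,7,8,9,10}:20
  |U|=6: {1,2,5,6,7,10}:1  {2,5,6,7,8,10}:6  {2,5,6,7,9,10}:6  {3,4,7,8,9,10}:90  {3,5,6,7,8,10}:15  {3,6,7,8,9,10}:60  {4,5,6,7,9,10}:15  {4,6,7,8,9,10}:60  {5,6,7,8,9,10}:30
  |U|=7: {0,1,2,5,6,7,10}:1  {1,2,5,6,7,8,10}:7  {1,2,5,6,7,9,10}:7  {2,3,5,6,7,8,10}:21  {2,4,5,6,7,9,10}:21  {2,5,6,7,8,9,10}:42  {3,4,6,7,8,9,10}:210  {3,5,6,7,8,9,10}:105  {4,5,6,7,8,9,10}:105
  |U|=8: {0,1,2,5,6,7,8,10}:8  {0,1,2,5,6,7,9,10}:8  {1,2,3,5,6,7,8,10}:28  {1,2,4,5,6,7,9,10}:28  {1,2,5,6,7,8,9,10}:56  {2,3,5,6,7,8,9,10}:168  {2,4,5,6,7,8,9,10}:168  {3,4,5,6,7,8,9,10}:420
  |U|=9: {0,1,2,3,5,6,7,8,10}:36  {0,1,2,4,5,6,7,9,10}:36  {0,1,2,5,6,7,8,9,10}:72  {1,2,3,5,6,7,8,9,10}:252  {1,2,4,5,6,7,8,9,10}:252  {2,3,4,5,6,7,8,9,10}:756
  start at 0(c): 1260
  start at 3(d): 360
  start at 4(e): 360
sum over floor = 1980

1980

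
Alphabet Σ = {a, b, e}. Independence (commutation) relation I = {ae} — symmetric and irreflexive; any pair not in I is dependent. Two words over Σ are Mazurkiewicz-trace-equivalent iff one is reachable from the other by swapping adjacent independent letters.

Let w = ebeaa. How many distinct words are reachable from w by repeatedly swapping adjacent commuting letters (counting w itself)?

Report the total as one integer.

0(e) covers ∅
1(b) covers 0:e
2(e) covers 1:b
3(a) covers 1:b
4(a) covers 3:a
floor of heap: 0:e
completions by unplaced set U, small U first (add the entries for U minus each lowest piece of U):
  |U|=1: {2}:1  {4}:1
  |U|=2: {2,4}:2  {3,4}:1
  |U|=3: {2,3,4}:3
  start at 0(e): 3

3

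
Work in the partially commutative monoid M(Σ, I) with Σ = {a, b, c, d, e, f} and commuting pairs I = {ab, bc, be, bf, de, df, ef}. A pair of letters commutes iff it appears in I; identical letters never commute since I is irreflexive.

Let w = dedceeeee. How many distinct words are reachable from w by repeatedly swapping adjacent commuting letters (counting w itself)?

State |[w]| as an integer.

3

#0=d has no predecessor
#1=e has no predecessor
#2=d depends on [0:d]
#3=c depends on [1:e, 2:d]
#4=e depends on [3:c]
#5=e depends on [4:e]
#6=e depends on [5:e]
#7=e depends on [6:e]
#8=e depends on [7:e]
sources: [0:d, 1:e]
N(rest) = Σ N(rest − s) over sources s of rest; N(one piece) = 1:
  size 1 → [8]=1
  size 2 → [7,8]=1
  size 3 → [6,7,8]=1
  size 4 → [5,6,7,8]=1
  size 5 → [4,5,6,7,8]=1
  size 6 → [3,4,5,6,7,8]=1
  size 7 → [1,3,4,5,6,7,8]=1  [2,3,4,5,6,7,8]=1
  first=0(d) contributes 2
  first=1(e) contributes 1
|[w]| = 3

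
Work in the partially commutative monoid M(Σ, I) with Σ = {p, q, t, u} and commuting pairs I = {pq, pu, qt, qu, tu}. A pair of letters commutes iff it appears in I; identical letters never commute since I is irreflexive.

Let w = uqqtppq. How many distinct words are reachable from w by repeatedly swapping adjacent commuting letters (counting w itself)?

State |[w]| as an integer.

piece 0:u — minimal
piece 1:q — minimal
piece 2:q rests on {1:q}
piece 3:t — minimal
piece 4:p rests on {3:t}
piece 5:p rests on {4:p}
piece 6:q rests on {2:q}
minimal pieces: {0:u, 1:q, 3:t}
ways to finish when only these pieces remain (= sum over removing one remaining piece with nothing left below it):
  1 left: {0}→1  {5}→1  {6}→1
  2 left: {0,5}→2  {0,6}→2  {2,6}→1  {4,5}→1  {5,6}→2
  3 left: {0,2,6}→3  {0,4,5}→3  {0,5,6}→6  {1,2,6}→1  {2,5,6}→3  {3,4,5}→1  {4,5,6}→3
  4 left: {0,1,2,6}→4  {0,2,5,6}→12  {0,3,4,5}→4  {0,4,5,6}→12  {1,2,5,6}→4  {2,4,5,6}→6  {3,4,5,6}→4
  5 left: {0,1,2,5,6}→20  {0,2,4,5,6}→30  {0,3,4,5,6}→20  {1,2,4,5,6}→10  {2,3,4,5,6}→10
  placing 0:u first → 20 extensions
  placing 1:q first → 60 extensions
  placing 3:t first → 60 extensions
total linear extensions = 140

140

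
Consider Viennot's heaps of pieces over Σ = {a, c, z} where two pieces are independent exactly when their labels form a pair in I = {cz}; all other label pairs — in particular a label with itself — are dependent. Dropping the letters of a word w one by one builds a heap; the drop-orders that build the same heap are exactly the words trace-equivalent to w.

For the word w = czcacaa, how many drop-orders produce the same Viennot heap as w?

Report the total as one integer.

3

#0=c has no predecessor
#1=z has no predecessor
#2=c depends on [0:c]
#3=a depends on [1:z, 2:c]
#4=c depends on [3:a]
#5=a depends on [4:c]
#6=a depends on [5:a]
sources: [0:c, 1:z]
N(rest) = Σ N(rest − s) over sources s of rest; N(one piece) = 1:
  size 1 → [6]=1
  size 2 → [5,6]=1
  size 3 → [4,5,6]=1
  size 4 → [3,4,5,6]=1
  size 5 → [1,3,4,5,6]=1  [2,3,4,5,6]=1
  first=0(c) contributes 2
  first=1(z) contributes 1
|[w]| = 3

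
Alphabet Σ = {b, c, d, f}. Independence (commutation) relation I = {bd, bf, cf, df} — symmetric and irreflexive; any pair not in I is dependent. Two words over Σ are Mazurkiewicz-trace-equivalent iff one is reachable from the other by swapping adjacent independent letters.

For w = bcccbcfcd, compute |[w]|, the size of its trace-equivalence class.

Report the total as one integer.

#0=b has no predecessor
#1=c depends on [0:b]
#2=c depends on [1:c]
#3=c depends on [2:c]
#4=b depends on [3:c]
#5=c depends on [4:b]
#6=f has no predecessor
#7=c depends on [5:c]
#8=d depends on [7:c]
sources: [0:b, 6:f]
N(rest) = Σ N(rest − s) over sources s of rest; N(one piece) = 1:
  size 1 → [6]=1  [8]=1
  size 2 → [6,8]=2  [7,8]=1
  size 3 → [5,7,8]=1  [6,7,8]=3
  size 4 → [4,5,7,8]=1  [5,6,7,8]=4
  size 5 → [3,4,5,7,8]=1  [4,5,6,7,8]=5
  size 6 → [2,3,4,5,7,8]=1  [3,4,5,6,7,8]=6
  size 7 → [1,2,3,4,5,7,8]=1  [2,3,4,5,6,7,8]=7
  first=0(b) contributes 8
  first=6(f) contributes 1
|[w]| = 9

9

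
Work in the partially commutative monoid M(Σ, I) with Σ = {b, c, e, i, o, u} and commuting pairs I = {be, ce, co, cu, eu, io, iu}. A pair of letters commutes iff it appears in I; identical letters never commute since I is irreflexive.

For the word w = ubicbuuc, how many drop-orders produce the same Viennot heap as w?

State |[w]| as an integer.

piece 0:u — minimal
piece 1:b rests on {0:u}
piece 2:i rests on {1:b}
piece 3:c rests on {2:i}
piece 4:b rests on {3:c}
piece 5:u rests on {4:b}
piece 6:u rests on {5:u}
piece 7:c rests on {4:b}
minimal pieces: {0:u}
ways to finish when only these pieces remain (= sum over removing one remaining piece with nothing left below it):
  1 left: {6}→1  {7}→1
  2 left: {5,6}→1  {6,7}→2
  3 left: {5,6,7}→3
  4 left: {4,5,6,7}→3
  5 left: {3,4,5,6,7}→3
  6 left: {2,3,4,5,6,7}→3
  placing 0:u first → 3 extensions

3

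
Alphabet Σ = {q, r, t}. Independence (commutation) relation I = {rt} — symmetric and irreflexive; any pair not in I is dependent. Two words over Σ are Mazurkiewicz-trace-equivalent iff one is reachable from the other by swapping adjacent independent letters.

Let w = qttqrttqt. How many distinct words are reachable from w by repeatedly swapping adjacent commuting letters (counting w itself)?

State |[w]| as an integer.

piece 0:q — minimal
piece 1:t rests on {0:q}
piece 2:t rests on {1:t}
piece 3:q rests on {2:t}
piece 4:r rests on {3:q}
piece 5:t rests on {3:q}
piece 6:t rests on {5:t}
piece 7:q rests on {4:r, 6:t}
piece 8:t rests on {7:q}
minimal pieces: {0:q}
ways to finish when only these pieces remain (= sum over removing one remaining piece with nothing left below it):
  1 left: {8}→1
  2 left: {7,8}→1
  3 left: {4,7,8}→1  {6,7,8}→1
  4 left: {4,6,7,8}→2  {5,6,7,8}→1
  5 left: {4,5,6,7,8}→3
  6 left: {3,4,5,6,7,8}→3
  7 left: {2,3,4,5,6,7,8}→3
  placing 0:q first → 3 extensions

3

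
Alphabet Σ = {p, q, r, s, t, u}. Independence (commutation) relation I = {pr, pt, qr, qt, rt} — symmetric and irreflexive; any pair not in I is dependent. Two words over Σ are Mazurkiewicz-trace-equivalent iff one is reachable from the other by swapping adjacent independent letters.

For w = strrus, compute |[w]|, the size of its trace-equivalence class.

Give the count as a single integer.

3

0(s) covers ∅
1(t) covers 0:s
2(r) covers 0:s
3(r) covers 2:r
4(u) covers 1:t, 3:r
5(s) covers 4:u
floor of heap: 0:s
completions by unplaced set U, small U first (add the entries for U minus each lowest piece of U):
  |U|=1: {5}:1
  |U|=2: {4,5}:1
  |U|=3: {1,4,5}:1  {3,4,5}:1
  |U|=4: {1,3,4,5}:2  {2,3,4,5}:1
  start at 0(s): 3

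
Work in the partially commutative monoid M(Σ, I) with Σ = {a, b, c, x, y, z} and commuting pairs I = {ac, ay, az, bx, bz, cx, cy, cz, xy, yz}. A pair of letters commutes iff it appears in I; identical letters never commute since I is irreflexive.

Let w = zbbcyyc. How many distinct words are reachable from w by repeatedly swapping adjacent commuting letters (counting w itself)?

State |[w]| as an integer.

42

drop 0:z onto floor
drop 1:b onto floor
drop 2:b onto {1:b}
drop 3:c onto {2:b}
drop 4:y onto {2:b}
drop 5:y onto {4:y}
drop 6:c onto {3:c}
ground layer = {0:z, 1:b}
drop-orders for the pieces not yet dropped (sum over which currently-grounded one goes next):
  1 to go: {0} 1  {5} 1  {6} 1
  2 to go: {0,5} 2  {0,6} 2  {3,6} 1  {4,5} 1  {5,6} 2
  3 to go: {0,3,6} 3  {0,4,5} 3  {0,5,6} 6  {3,5,6} 3  {4,5,6} 3
  4 to go: {0,3,5,6} 12  {0,4,5,6} 12  {3,4,5,6} 6
  5 to go: {0,3,4,5,6} 30  {2,3,4,5,6} 6
  if 0:z drops first: 6 orders
  if 1:b drops first: 36 orders
heap linearizations: 42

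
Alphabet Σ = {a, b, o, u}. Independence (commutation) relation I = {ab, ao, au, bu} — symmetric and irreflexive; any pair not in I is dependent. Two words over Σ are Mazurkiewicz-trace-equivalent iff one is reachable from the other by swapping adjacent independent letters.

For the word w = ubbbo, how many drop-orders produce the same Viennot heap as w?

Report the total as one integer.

4

0(u) covers ∅
1(b) covers ∅
2(b) covers 1:b
3(b) covers 2:b
4(o) covers 0:u, 3:b
floor of heap: 0:u, 1:b
completions by unplaced set U, small U first (add the entries for U minus each lowest piece of U):
  |U|=1: {4}:1
  |U|=2: {0,4}:1  {3,4}:1
  |U|=3: {0,3,4}:2  {2,3,4}:1
  start at 0(u): 1
  start at 1(b): 3
sum over floor = 4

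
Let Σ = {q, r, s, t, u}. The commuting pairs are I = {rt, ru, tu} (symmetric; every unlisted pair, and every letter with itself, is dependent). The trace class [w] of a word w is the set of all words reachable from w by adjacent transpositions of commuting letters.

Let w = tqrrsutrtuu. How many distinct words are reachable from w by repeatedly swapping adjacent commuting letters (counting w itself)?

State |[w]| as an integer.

60

drop 0:t onto floor
drop 1:q onto {0:t}
drop 2:r onto {1:q}
drop 3:r onto {2:r}
drop 4:s onto {3:r}
drop 5:u onto {4:s}
drop 6:t onto {4:s}
drop 7:r onto {4:s}
drop 8:t onto {6:t}
drop 9:u onto {5:u}
drop 10:u onto {9:u}
ground layer = {0:t}
drop-orders for the pieces not yet dropped (sum over which currently-grounded one goes next):
  1 to go: {7} 1  {8} 1  {10} 1
  2 to go: {6,8} 1  {7,8} 2  {7,10} 2  {8,10} 2  {9,10} 1
  3 to go: {5,9,10} 1  {6,7,8} 3  {6,8,10} 3  {7,8,10} 6  {7,9,10} 3  {8,9,10} 3
  4 to go: {5,7,9,10} 4  {5,8,9,10} 4  {6,7,8,10} 12  {6,8,9,10} 6  {7,8,9,10} 12
  5 to go: {5,6,8,9,10} 10  {5,7,8,9,10} 20  {6,7,8,9,10} 30
  6 to go: {5,6,7,8,9,10} 60
  7 to go: {4,5,6,7,8,9,10} 60
  8 to go: {3,4,5,6,7,8,9,10} 60
  9 to go: {2,3,4,5,6,7,8,9,10} 60
  if 0:t drops first: 60 orders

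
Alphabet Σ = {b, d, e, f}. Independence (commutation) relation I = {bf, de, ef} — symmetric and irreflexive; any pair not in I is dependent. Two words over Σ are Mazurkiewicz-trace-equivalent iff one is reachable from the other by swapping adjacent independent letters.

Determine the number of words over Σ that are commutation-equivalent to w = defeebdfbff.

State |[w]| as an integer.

56

drop 0:d onto floor
drop 1:e onto floor
drop 2:f onto {0:d}
drop 3:e onto {1:e}
drop 4:e onto {3:e}
drop 5:b onto {0:d, 4:e}
drop 6:d onto {2:f, 5:b}
drop 7:f onto {6:d}
drop 8:b onto {6:d}
drop 9:f onto {7:f}
drop 10:f onto {9:f}
ground layer = {0:d, 1:e}
drop-orders for the pieces not yet dropped (sum over which currently-grounded one goes next):
  1 to go: {8} 1  {10} 1
  2 to go: {8,10} 2  {9,10} 1
  3 to go: {7,9,10} 1  {8,9,10} 3
  4 to go: {7,8,9,10} 4
  5 to go: {6,7,8,9,10} 4
  6 to go: {2,6,7,8,9,10} 4  {5,6,7,8,9,10} 4
  7 to go: {2,5,6,7,8,9,10} 8  {4,5,6,7,8,9,10} 4
  8 to go: {0,2,5,6,7,8,9,10} 8  {2,4,5,6,7,8,9,10} 12  {3,4,5,6,7,8,9,10} 4
  9 to go: {0,2,4,5,6,7,8,9,10} 20  {1,3,4,5,6,7,8,9,10} 4  {2,3,4,5,6,7,8,9,10} 16
  if 0:d drops first: 20 orders
  if 1:e drops first: 36 orders
heap linearizations: 56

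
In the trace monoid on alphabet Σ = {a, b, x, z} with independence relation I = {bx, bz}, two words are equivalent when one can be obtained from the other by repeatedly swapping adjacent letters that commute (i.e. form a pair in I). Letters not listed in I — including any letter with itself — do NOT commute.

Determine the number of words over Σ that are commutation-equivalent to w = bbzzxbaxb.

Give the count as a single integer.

0(b) covers ∅
1(b) covers 0:b
2(z) covers ∅
3(z) covers 2:z
4(x) covers 3:z
5(b) covers 1:b
6(a) covers 4:x, 5:b
7(x) covers 6:a
8(b) covers 6:a
floor of heap: 0:b, 2:z
completions by unplaced set U, small U first (add the entries for U minus each lowest piece of U):
  |U|=1: {7}:1  {8}:1
  |U|=2: {7,8}:2
  |U|=3: {6,7,8}:2
  |U|=4: {4,6,7,8}:2  {5,6,7,8}:2
  |U|=5: {1,5,6,7,8}:2  {3,4,6,7,8}:2  {4,5,6,7,8}:4
  |U|=6: {0,1,5,6,7,8}:2  {1,4,5,6,7,8}:6  {2,3,4,6,7,8}:2  {3,4,5,6,7,8}:6
  |U|=7: {0,1,4,5,6,7,8}:8  {1,3,4,5,6,7,8}:12  {2,3,4,5,6,7,8}:8
  start at 0(b): 20
  start at 2(z): 20
sum over floor = 40

40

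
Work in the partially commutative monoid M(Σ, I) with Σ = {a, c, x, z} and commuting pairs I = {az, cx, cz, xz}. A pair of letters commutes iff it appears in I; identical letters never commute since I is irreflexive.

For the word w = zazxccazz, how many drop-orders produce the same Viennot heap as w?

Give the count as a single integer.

piece 0:z — minimal
piece 1:a — minimal
piece 2:z rests on {0:z}
piece 3:x rests on {1:a}
piece 4:c rests on {1:a}
piece 5:c rests on {4:c}
piece 6:a rests on {3:x, 5:c}
piece 7:z rests on {2:z}
piece 8:z rests on {7:z}
minimal pieces: {0:z, 1:a}
ways to finish when only these pieces remain (= sum over removing one remaining piece with nothing left below it):
  1 left: {6}→1  {8}→1
  2 left: {3,6}→1  {5,6}→1  {6,8}→2  {7,8}→1
  3 left: {2,7,8}→1  {3,5,6}→2  {3,6,8}→3  {4,5,6}→1  {5,6,8}→3  {6,7,8}→3
  4 left: {0,2,7,8}→1  {2,6,7,8}→4  {3,4,5,6}→3  {3,5,6,8}→8  {3,6,7,8}→6  {4,5,6,8}→4  {5,6,7,8}→6
  5 left: {0,2,6,7,8}→5  {1,3,4,5,6}→3  {2,3,6,7,8}→10  {2,5,6,7,8}→10  {3,4,5,6,8}→15  {3,5,6,7,8}→20  {4,5,6,7,8}→10
  6 left: {0,2,3,6,7,8}→15  {0,2,5,6,7,8}→15  {1,3,4,5,6,8}→18  {2,3,5,6,7,8}→40  {2,4,5,6,7,8}→20  {3,4,5,6,7,8}→45
  7 left: {0,2,3,5,6,7,8}→70  {0,2,4,5,6,7,8}→35  {1,3,4,5,6,7,8}→63  {2,3,4,5,6,7,8}→105
  placing 0:z first → 168 extensions
  placing 1:a first → 210 extensions
total linear extensions = 378

378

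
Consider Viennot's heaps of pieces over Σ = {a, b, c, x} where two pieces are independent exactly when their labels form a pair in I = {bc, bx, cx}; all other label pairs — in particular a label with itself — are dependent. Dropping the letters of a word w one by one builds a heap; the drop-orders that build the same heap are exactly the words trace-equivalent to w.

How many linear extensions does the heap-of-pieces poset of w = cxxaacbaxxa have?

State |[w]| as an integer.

6

0(c) covers ∅
1(x) covers ∅
2(x) covers 1:x
3(a) covers 0:c, 2:x
4(a) covers 3:a
5(c) covers 4:a
6(b) covers 4:a
7(a) covers 5:c, 6:b
8(x) covers 7:a
9(x) covers 8:x
10(a) covers 9:x
floor of heap: 0:c, 1:x
completions by unplaced set U, small U first (add the entries for U minus each lowest piece of U):
  |U|=1: {10}:1
  |U|=2: {9,10}:1
  |U|=3: {8,9,10}:1
  |U|=4: {7,8,9,10}:1
  |U|=5: {5,7,8,9,10}:1  {6,7,8,9,10}:1
  |U|=6: {5,6,7,8,9,10}:2
  |U|=7: {4,5,6,7,8,9,10}:2
  |U|=8: {3,4,5,6,7,8,9,10}:2
  |U|=9: {0,3,4,5,6,7,8,9,10}:2  {2,3,4,5,6,7,8,9,10}:2
  start at 0(c): 2
  start at 1(x): 4
sum over floor = 6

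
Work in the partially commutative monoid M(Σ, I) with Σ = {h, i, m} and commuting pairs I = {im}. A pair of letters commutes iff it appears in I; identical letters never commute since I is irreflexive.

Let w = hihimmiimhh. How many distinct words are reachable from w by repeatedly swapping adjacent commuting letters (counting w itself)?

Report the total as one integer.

piece 0:h — minimal
piece 1:i rests on {0:h}
piece 2:h rests on {1:i}
piece 3:i rests on {2:h}
piece 4:m rests on {2:h}
piece 5:m rests on {4:m}
piece 6:i rests on {3:i}
piece 7:i rests on {6:i}
piece 8:m rests on {5:m}
piece 9:h rests on {7:i, 8:m}
piece 10:h rests on {9:h}
minimal pieces: {0:h}
ways to finish when only these pieces remain (= sum over removing one remaining piece with nothing left below it):
  1 left: {10}→1
  2 left: {9,10}→1
  3 left: {7,9,10}→1  {8,9,10}→1
  4 left: {5,8,9,10}→1  {6,7,9,10}→1  {7,8,9,10}→2
  5 left: {3,6,7,9,10}→1  {4,5,8,9,10}→1  {5,7,8,9,10}→3  {6,7,8,9,10}→3
  6 left: {3,6,7,8,9,10}→4  {4,5,7,8,9,10}→4  {5,6,7,8,9,10}→6
  7 left: {3,5,6,7,8,9,10}→10  {4,5,6,7,8,9,10}→10
  8 left: {3,4,5,6,7,8,9,10}→20
  9 left: {2,3,4,5,6,7,8,9,10}→20
  placing 0:h first → 20 extensions

20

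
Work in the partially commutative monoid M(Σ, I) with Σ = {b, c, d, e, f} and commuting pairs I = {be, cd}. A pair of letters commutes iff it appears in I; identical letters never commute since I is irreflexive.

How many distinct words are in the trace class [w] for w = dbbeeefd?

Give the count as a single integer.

10

0(d) covers ∅
1(b) covers 0:d
2(b) covers 1:b
3(e) covers 0:d
4(e) covers 3:e
5(e) covers 4:e
6(f) covers 2:b, 5:e
7(d) covers 6:f
floor of heap: 0:d
completions by unplaced set U, small U first (add the entries for U minus each lowest piece of U):
  |U|=1: {7}:1
  |U|=2: {6,7}:1
  |U|=3: {2,6,7}:1  {5,6,7}:1
  |U|=4: {1,2,6,7}:1  {2,5,6,7}:2  {4,5,6,7}:1
  |U|=5: {1,2,5,6,7}:3  {2,4,5,6,7}:3  {3,4,5,6,7}:1
  |U|=6: {1,2,4,5,6,7}:6  {2,3,4,5,6,7}:4
  start at 0(d): 10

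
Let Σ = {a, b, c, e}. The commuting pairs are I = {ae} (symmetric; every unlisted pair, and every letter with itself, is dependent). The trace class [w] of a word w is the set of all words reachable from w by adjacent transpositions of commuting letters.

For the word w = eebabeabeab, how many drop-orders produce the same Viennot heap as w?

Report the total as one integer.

piece 0:e — minimal
piece 1:e rests on {0:e}
piece 2:b rests on {1:e}
piece 3:a rests on {2:b}
piece 4:b rests on {3:a}
piece 5:e rests on {4:b}
piece 6:a rests on {4:b}
piece 7:b rests on {5:e, 6:a}
piece 8:e rests on {7:b}
piece 9:a rests on {7:b}
piece 10:b rests on {8:e, 9:a}
minimal pieces: {0:e}
ways to finish when only these pieces remain (= sum over removing one remaining piece with nothing left below it):
  1 left: {10}→1
  2 left: {8,10}→1  {9,10}→1
  3 left: {8,9,10}→2
  4 left: {7,8,9,10}→2
  5 left: {5,7,8,9,10}→2  {6,7,8,9,10}→2
  6 left: {5,6,7,8,9,10}→4
  7 left: {4,5,6,7,8,9,10}→4
  8 left: {3,4,5,6,7,8,9,10}→4
  9 left: {2,3,4,5,6,7,8,9,10}→4
  placing 0:e first → 4 extensions

4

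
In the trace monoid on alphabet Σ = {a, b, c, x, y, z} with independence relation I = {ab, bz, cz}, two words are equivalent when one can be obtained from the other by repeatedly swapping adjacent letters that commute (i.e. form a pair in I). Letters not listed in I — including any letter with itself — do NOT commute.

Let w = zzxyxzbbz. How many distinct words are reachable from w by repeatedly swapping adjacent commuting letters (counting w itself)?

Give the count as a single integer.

piece 0:z — minimal
piece 1:z rests on {0:z}
piece 2:x rests on {1:z}
piece 3:y rests on {2:x}
piece 4:x rests on {3:y}
piece 5:z rests on {4:x}
piece 6:b rests on {4:x}
piece 7:b rests on {6:b}
piece 8:z rests on {5:z}
minimal pieces: {0:z}
ways to finish when only these pieces remain (= sum over removing one remaining piece with nothing left below it):
  1 left: {7}→1  {8}→1
  2 left: {5,8}→1  {6,7}→1  {7,8}→2
  3 left: {5,7,8}→3  {6,7,8}→3
  4 left: {5,6,7,8}→6
  5 left: {4,5,6,7,8}→6
  6 left: {3,4,5,6,7,8}→6
  7 left: {2,3,4,5,6,7,8}→6
  placing 0:z first → 6 extensions

6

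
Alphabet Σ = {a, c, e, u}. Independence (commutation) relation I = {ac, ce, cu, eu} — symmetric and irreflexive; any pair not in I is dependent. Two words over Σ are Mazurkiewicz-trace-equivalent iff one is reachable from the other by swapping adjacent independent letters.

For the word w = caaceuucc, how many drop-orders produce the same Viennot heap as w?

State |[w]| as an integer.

378

0(c) covers ∅
1(a) covers ∅
2(a) covers 1:a
3(c) covers 0:c
4(e) covers 2:a
5(u) covers 2:a
6(u) covers 5:u
7(c) covers 3:c
8(c) covers 7:c
floor of heap: 0:c, 1:a
completions by unplaced set U, small U first (add the entries for U minus each lowest piece of U):
  |U|=1: {4}:1  {6}:1  {8}:1
  |U|=2: {4,6}:2  {4,8}:2  {5,6}:1  {6,8}:2  {7,8}:1
  |U|=3: {3,7,8}:1  {4,5,6}:3  {4,6,8}:6  {4,7,8}:3  {5,6,8}:3  {6,7,8}:3
  |U|=4: {0,3,7,8}:1  {2,4,5,6}:3  {3,4,7,8}:4  {3,6,7,8}:4  {4,5,6,8}:12  {4,6,7,8}:12  {5,6,7,8}:6
  |U|=5: {0,3,4,7,8}:5  {0,3,6,7,8}:5  {1,2,4,5,6}:3  {2,4,5,6,8}:15  {3,4,6,7,8}:20  {3,5,6,7,8}:10  {4,5,6,7,8}:30
  |U|=6: {0,3,4,6,7,8}:30  {0,3,5,6,7,8}:15  {1,2,4,5,6,8}:18  {2,4,5,6,7,8}:45  {3,4,5,6,7,8}:60
  |U|=7: {0,3,4,5,6,7,8}:105  {1,2,4,5,6,7,8}:63  {2,3,4,5,6,7,8}:105
  start at 0(c): 168
  start at 1(a): 210
sum over floor = 378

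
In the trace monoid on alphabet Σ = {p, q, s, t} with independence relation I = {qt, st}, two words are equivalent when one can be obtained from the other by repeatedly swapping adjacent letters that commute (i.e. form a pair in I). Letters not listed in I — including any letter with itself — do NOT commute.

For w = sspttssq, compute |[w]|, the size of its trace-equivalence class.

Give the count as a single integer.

10

drop 0:s onto floor
drop 1:s onto {0:s}
drop 2:p onto {1:s}
drop 3:t onto {2:p}
drop 4:t onto {3:t}
drop 5:s onto {2:p}
drop 6:s onto {5:s}
drop 7:q onto {6:s}
ground layer = {0:s}
drop-orders for the pieces not yet dropped (sum over which currently-grounded one goes next):
  1 to go: {4} 1  {7} 1
  2 to go: {3,4} 1  {4,7} 2  {6,7} 1
  3 to go: {3,4,7} 3  {4,6,7} 3  {5,6,7} 1
  4 to go: {3,4,6,7} 6  {4,5,6,7} 4
  5 to go: {3,4,5,6,7} 10
  6 to go: {2,3,4,5,6,7} 10
  if 0:s drops first: 10 orders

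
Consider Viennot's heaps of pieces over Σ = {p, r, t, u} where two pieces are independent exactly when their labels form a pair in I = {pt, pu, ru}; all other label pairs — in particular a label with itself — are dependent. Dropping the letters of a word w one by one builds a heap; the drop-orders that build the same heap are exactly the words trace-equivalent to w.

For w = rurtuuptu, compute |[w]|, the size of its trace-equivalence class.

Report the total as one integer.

#0=r has no predecessor
#1=u has no predecessor
#2=r depends on [0:r]
#3=t depends on [1:u, 2:r]
#4=u depends on [3:t]
#5=u depends on [4:u]
#6=p depends on [2:r]
#7=t depends on [5:u]
#8=u depends on [7:t]
sources: [0:r, 1:u]
N(rest) = Σ N(rest − s) over sources s of rest; N(one piece) = 1:
  size 1 → [6]=1  [8]=1
  size 2 → [6,8]=2  [7,8]=1
  size 3 → [5,7,8]=1  [6,7,8]=3
  size 4 → [4,5,7,8]=1  [5,6,7,8]=4
  size 5 → [3,4,5,7,8]=1  [4,5,6,7,8]=5
  size 6 → [1,3,4,5,7,8]=1  [3,4,5,6,7,8]=6
  size 7 → [1,3,4,5,6,7,8]=7  [2,3,4,5,6,7,8]=6
  first=0(r) contributes 13
  first=1(u) contributes 6
|[w]| = 19

19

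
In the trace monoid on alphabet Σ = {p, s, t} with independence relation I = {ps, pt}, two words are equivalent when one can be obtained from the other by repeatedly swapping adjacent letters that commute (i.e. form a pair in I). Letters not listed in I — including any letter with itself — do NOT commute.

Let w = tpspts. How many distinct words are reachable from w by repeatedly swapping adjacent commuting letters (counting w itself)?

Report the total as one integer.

drop 0:t onto floor
drop 1:p onto floor
drop 2:s onto {0:t}
drop 3:p onto {1:p}
drop 4:t onto {2:s}
drop 5:s onto {4:t}
ground layer = {0:t, 1:p}
drop-orders for the pieces not yet dropped (sum over which currently-grounded one goes next):
  1 to go: {3} 1  {5} 1
  2 to go: {1,3} 1  {3,5} 2  {4,5} 1
  3 to go: {1,3,5} 3  {2,4,5} 1  {3,4,5} 3
  4 to go: {0,2,4,5} 1  {1,3,4,5} 6  {2,3,4,5} 4
  if 0:t drops first: 10 orders
  if 1:p drops first: 5 orders
heap linearizations: 15

15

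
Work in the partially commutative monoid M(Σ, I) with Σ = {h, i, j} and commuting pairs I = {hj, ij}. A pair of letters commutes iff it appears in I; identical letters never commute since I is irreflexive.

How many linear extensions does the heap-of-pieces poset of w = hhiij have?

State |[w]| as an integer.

#0=h has no predecessor
#1=h depends on [0:h]
#2=i depends on [1:h]
#3=i depends on [2:i]
#4=j has no predecessor
sources: [0:h, 4:j]
N(rest) = Σ N(rest − s) over sources s of rest; N(one piece) = 1:
  size 1 → [3]=1  [4]=1
  size 2 → [2,3]=1  [3,4]=2
  size 3 → [1,2,3]=1  [2,3,4]=3
  first=0(h) contributes 4
  first=4(j) contributes 1
|[w]| = 5

5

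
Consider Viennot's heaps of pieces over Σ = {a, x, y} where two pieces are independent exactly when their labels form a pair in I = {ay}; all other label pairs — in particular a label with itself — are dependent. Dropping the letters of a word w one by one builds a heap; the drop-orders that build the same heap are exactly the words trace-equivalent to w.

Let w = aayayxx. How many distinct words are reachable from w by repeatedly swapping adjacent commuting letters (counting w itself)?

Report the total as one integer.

drop 0:a onto floor
drop 1:a onto {0:a}
drop 2:y onto floor
drop 3:a onto {1:a}
drop 4:y onto {2:y}
drop 5:x onto {3:a, 4:y}
drop 6:x onto {5:x}
ground layer = {0:a, 2:y}
drop-orders for the pieces not yet dropped (sum over which currently-grounded one goes next):
  1 to go: {6} 1
  2 to go: {5,6} 1
  3 to go: {3,5,6} 1  {4,5,6} 1
  4 to go: {1,3,5,6} 1  {2,4,5,6} 1  {3,4,5,6} 2
  5 to go: {0,1,3,5,6} 1  {1,3,4,5,6} 3  {2,3,4,5,6} 3
  if 0:a drops first: 6 orders
  if 2:y drops first: 4 orders
heap linearizations: 10

10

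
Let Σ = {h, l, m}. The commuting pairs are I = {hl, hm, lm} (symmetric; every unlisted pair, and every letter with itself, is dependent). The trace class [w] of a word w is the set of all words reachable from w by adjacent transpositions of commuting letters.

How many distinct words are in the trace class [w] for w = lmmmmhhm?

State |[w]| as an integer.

0(l) covers ∅
1(m) covers ∅
2(m) covers 1:m
3(m) covers 2:m
4(m) covers 3:m
5(h) covers ∅
6(h) covers 5:h
7(m) covers 4:m
floor of heap: 0:l, 1:m, 5:h
completions by unplaced set U, small U first (add the entries for U minus each lowest piece of U):
  |U|=1: {0}:1  {6}:1  {7}:1
  |U|=2: {0,6}:2  {0,7}:2  {4,7}:1  {5,6}:1  {6,7}:2
  |U|=3: {0,4,7}:3  {0,5,6}:3  {0,6,7}:6  {3,4,7}:1  {4,6,7}:3  {5,6,7}:3
  |U|=4: {0,3,4,7}:4  {0,4,6,7}:12  {0,5,6,7}:12  {2,3,4,7}:1  {3,4,6,7}:4  {4,5,6,7}:6
  |U|=5: {0,2,3,4,7}:5  {0,3,4,6,7}:20  {0,4,5,6,7}:30  {1,2,3,4,7}:1  {2,3,4,6,7}:5  {3,4,5,6,7}:10
  |U|=6: {0,1,2,3,4,7}:6  {0,2,3,4,6,7}:30  {0,3,4,5,6,7}:60  {1,2,3,4,6,7}:6  {2,3,4,5,6,7}:15
  start at 0(l): 21
  start at 1(m): 105
  start at 5(h): 42
sum over floor = 168

168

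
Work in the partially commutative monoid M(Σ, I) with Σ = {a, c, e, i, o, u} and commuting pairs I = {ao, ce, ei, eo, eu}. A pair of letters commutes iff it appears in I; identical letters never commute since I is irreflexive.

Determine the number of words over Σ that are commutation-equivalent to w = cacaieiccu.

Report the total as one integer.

0(c) covers ∅
1(a) covers 0:c
2(c) covers 1:a
3(a) covers 2:c
4(i) covers 3:a
5(e) covers 3:a
6(i) covers 4:i
7(c) covers 6:i
8(c) covers 7:c
9(u) covers 8:c
floor of heap: 0:c
completions by unplaced set U, small U first (add the entries for U minus each lowest piece of U):
  |U|=1: {5}:1  {9}:1
  |U|=2: {5,9}:2  {8,9}:1
  |U|=3: {5,8,9}:3  {7,8,9}:1
  |U|=4: {5,7,8,9}:4  {6,7,8,9}:1
  |U|=5: {4,6,7,8,9}:1  {5,6,7,8,9}:5
  |U|=6: {4,5,6,7,8,9}:6
  |U|=7: {3,4,5,6,7,8,9}:6
  |U|=8: {2,3,4,5,6,7,8,9}:6
  start at 0(c): 6

6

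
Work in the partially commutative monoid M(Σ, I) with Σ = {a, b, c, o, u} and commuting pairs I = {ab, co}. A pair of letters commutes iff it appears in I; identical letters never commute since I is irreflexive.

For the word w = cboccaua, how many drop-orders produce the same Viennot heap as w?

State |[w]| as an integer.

3

0(c) covers ∅
1(b) covers 0:c
2(o) covers 1:b
3(c) covers 1:b
4(c) covers 3:c
5(a) covers 2:o, 4:c
6(u) covers 5:a
7(a) covers 6:u
floor of heap: 0:c
completions by unplaced set U, small U first (add the entries for U minus each lowest piece of U):
  |U|=1: {7}:1
  |U|=2: {6,7}:1
  |U|=3: {5,6,7}:1
  |U|=4: {2,5,6,7}:1  {4,5,6,7}:1
  |U|=5: {2,4,5,6,7}:2  {3,4,5,6,7}:1
  |U|=6: {2,3,4,5,6,7}:3
  start at 0(c): 3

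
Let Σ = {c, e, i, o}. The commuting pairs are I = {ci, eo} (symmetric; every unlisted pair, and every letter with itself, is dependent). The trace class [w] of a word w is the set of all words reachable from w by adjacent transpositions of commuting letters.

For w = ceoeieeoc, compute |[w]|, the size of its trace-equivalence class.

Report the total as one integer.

9

piece 0:c — minimal
piece 1:e rests on {0:c}
piece 2:o rests on {0:c}
piece 3:e rests on {1:e}
piece 4:i rests on {2:o, 3:e}
piece 5:e rests on {4:i}
piece 6:e rests on {5:e}
piece 7:o rests on {4:i}
piece 8:c rests on {6:e, 7:o}
minimal pieces: {0:c}
ways to finish when only these pieces remain (= sum over removing one remaining piece with nothing left below it):
  1 left: {8}→1
  2 left: {6,8}→1  {7,8}→1
  3 left: {5,6,8}→1  {6,7,8}→2
  4 left: {5,6,7,8}→3
  5 left: {4,5,6,7,8}→3
  6 left: {2,4,5,6,7,8}→3  {3,4,5,6,7,8}→3
  7 left: {1,3,4,5,6,7,8}→3  {2,3,4,5,6,7,8}→6
  placing 0:c first → 9 extensions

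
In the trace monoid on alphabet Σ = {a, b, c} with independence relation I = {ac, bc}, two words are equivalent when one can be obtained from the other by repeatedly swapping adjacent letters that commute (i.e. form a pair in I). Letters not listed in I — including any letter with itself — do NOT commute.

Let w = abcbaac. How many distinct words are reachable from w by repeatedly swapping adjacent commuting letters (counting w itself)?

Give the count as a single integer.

drop 0:a onto floor
drop 1:b onto {0:a}
drop 2:c onto floor
drop 3:b onto {1:b}
drop 4:a onto {3:b}
drop 5:a onto {4:a}
drop 6:c onto {2:c}
ground layer = {0:a, 2:c}
drop-orders for the pieces not yet dropped (sum over which currently-grounded one goes next):
  1 to go: {5} 1  {6} 1
  2 to go: {2,6} 1  {4,5} 1  {5,6} 2
  3 to go: {2,5,6} 3  {3,4,5} 1  {4,5,6} 3
  4 to go: {1,3,4,5} 1  {2,4,5,6} 6  {3,4,5,6} 4
  5 to go: {0,1,3,4,5} 1  {1,3,4,5,6} 5  {2,3,4,5,6} 10
  if 0:a drops first: 15 orders
  if 2:c drops first: 6 orders
heap linearizations: 21

21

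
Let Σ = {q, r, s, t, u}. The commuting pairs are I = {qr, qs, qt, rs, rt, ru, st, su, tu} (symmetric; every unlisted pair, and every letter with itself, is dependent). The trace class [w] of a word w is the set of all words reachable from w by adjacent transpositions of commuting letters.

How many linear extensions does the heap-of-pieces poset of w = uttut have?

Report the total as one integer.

10

0(u) covers ∅
1(t) covers ∅
2(t) covers 1:t
3(u) covers 0:u
4(t) covers 2:t
floor of heap: 0:u, 1:t
completions by unplaced set U, small U first (add the entries for U minus each lowest piece of U):
  |U|=1: {3}:1  {4}:1
  |U|=2: {0,3}:1  {2,4}:1  {3,4}:2
  |U|=3: {0,3,4}:3  {1,2,4}:1  {2,3,4}:3
  start at 0(u): 4
  start at 1(t): 6
sum over floor = 10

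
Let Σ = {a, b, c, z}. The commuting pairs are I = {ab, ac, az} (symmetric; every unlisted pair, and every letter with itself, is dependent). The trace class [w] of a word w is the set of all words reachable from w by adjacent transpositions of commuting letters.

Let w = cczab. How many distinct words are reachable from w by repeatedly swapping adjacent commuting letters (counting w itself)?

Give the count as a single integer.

5

drop 0:c onto floor
drop 1:c onto {0:c}
drop 2:z onto {1:c}
drop 3:a onto floor
drop 4:b onto {2:z}
ground layer = {0:c, 3:a}
drop-orders for the pieces not yet dropped (sum over which currently-grounded one goes next):
  1 to go: {3} 1  {4} 1
  2 to go: {2,4} 1  {3,4} 2
  3 to go: {1,2,4} 1  {2,3,4} 3
  if 0:c drops first: 4 orders
  if 3:a drops first: 1 orders
heap linearizations: 5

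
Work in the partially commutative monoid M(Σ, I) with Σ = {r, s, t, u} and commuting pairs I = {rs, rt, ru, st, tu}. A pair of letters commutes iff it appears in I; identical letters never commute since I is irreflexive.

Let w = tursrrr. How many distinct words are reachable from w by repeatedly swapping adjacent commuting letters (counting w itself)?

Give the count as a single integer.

0(t) covers ∅
1(u) covers ∅
2(r) covers ∅
3(s) covers 1:u
4(r) covers 2:r
5(r) covers 4:r
6(r) covers 5:r
floor of heap: 0:t, 1:u, 2:r
completions by unplaced set U, small U first (add the entries for U minus each lowest piece of U):
  |U|=1: {0}:1  {3}:1  {6}:1
  |U|=2: {0,3}:2  {0,6}:2  {1,3}:1  {3,6}:2  {5,6}:1
  |U|=3: {0,1,3}:3  {0,3,6}:6  {0,5,6}:3  {1,3,6}:3  {3,5,6}:3  {4,5,6}:1
  |U|=4: {0,1,3,6}:12  {0,3,5,6}:12  {0,4,5,6}:4  {1,3,5,6}:6  {2,4,5,6}:1  {3,4,5,6}:4
  |U|=5: {0,1,3,5,6}:30  {0,2,4,5,6}:5  {0,3,4,5,6}:20  {1,3,4,5,6}:10  {2,3,4,5,6}:5
  start at 0(t): 15
  start at 1(u): 30
  start at 2(r): 60
sum over floor = 105

105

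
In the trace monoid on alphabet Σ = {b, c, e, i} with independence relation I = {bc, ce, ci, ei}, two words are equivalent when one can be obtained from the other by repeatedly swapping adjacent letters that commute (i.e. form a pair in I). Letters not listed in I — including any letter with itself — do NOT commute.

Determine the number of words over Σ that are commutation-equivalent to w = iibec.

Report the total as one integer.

#0=i has no predecessor
#1=i depends on [0:i]
#2=b depends on [1:i]
#3=e depends on [2:b]
#4=c has no predecessor
sources: [0:i, 4:c]
N(rest) = Σ N(rest − s) over sources s of rest; N(one piece) = 1:
  size 1 → [3]=1  [4]=1
  size 2 → [2,3]=1  [3,4]=2
  size 3 → [1,2,3]=1  [2,3,4]=3
  first=0(i) contributes 4
  first=4(c) contributes 1
|[w]| = 5

5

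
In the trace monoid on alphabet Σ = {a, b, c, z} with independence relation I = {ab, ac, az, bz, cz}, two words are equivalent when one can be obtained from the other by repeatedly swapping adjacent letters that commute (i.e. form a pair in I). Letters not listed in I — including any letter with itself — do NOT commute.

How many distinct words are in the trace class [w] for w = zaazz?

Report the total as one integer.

0(z) covers ∅
1(a) covers ∅
2(a) covers 1:a
3(z) covers 0:z
4(z) covers 3:z
floor of heap: 0:z, 1:a
completions by unplaced set U, small U first (add the entries for U minus each lowest piece of U):
  |U|=1: {2}:1  {4}:1
  |U|=2: {1,2}:1  {2,4}:2  {3,4}:1
  |U|=3: {0,3,4}:1  {1,2,4}:3  {2,3,4}:3
  start at 0(z): 6
  start at 1(a): 4
sum over floor = 10

10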